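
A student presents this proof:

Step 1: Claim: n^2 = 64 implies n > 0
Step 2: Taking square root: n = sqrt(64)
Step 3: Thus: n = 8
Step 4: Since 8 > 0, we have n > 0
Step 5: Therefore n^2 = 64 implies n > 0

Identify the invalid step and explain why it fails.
Step 2: Taking square root: n = sqrt(64)

Step 2 takes the square root and assumes the positive root only. The equation n^2 = 64 actually has two solutions: n = 8 and n = -8. The proof silently assumes n > 0 without justification, then uses this assumption to conclude n > 0, which is circular. The counterexample n = -8 shows the claim is false.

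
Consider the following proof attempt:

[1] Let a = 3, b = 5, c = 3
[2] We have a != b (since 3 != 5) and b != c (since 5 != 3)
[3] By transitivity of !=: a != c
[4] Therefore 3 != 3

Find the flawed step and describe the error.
Step 3: By transitivity of !=: a != c

Step 3 incorrectly applies transitivity to the '!=' relation. Transitivity states: if a R b and b R c, then a R c. However, '!=' is not transitive. Counterexample: 3 != 5 and 5 != 3, but 3 = 3 (both equal 3). Transitivity holds for relations like <, <=, =, but not for !=.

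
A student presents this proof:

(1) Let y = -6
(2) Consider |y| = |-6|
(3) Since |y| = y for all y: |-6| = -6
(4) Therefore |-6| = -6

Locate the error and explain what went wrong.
Step 3: Since |y| = y for all y: |-6| = -6

Step 3 incorrectly states that |y| = y for all y. The correct definition is |y| = y when y >= 0, and |y| = -y when y < 0. Since -6 < 0, we have |-6| = -(-6) = 6, not -6.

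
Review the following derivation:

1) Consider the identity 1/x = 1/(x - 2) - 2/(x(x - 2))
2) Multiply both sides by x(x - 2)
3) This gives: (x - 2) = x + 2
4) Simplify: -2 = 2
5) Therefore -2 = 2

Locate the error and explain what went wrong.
Step 3: This gives: (x - 2) = x + 2

Step 3 makes a sign error when clearing denominators. Multiplying -2/(x(x - 2)) by x(x - 2) gives -2, not +2. The correct result is (x - 2) = x - 2, which is trivially true, not (x - 2) = x + 2. (Step 1 is a valid identity: 1/(x - 2) - 2/(x(x - 2)) = (x - 2)/(x(x - 2)) = 1/x.)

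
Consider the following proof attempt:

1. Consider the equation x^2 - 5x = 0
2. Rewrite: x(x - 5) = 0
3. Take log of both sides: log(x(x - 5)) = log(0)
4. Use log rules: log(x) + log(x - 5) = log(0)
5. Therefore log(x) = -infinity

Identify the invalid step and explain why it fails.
Step 3: Take log of both sides: log(x(x - 5)) = log(0)

Step 3 takes the logarithm of both sides, resulting in log(0) on the right side. The logarithm is only defined for positive numbers; log(0) is undefined (approaches negative infinity). This operation is invalid.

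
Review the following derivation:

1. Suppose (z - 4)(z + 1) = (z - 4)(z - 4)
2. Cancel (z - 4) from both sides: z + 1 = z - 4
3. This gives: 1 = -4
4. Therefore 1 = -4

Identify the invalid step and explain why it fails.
Step 2: Cancel (z - 4) from both sides: z + 1 = z - 4

Step 2 cancels (z - 4) from both sides. This is only valid if (z - 4) ≠ 0, i.e., z ≠ 4. When z = 4, both sides equal zero regardless of the other factors. The correct approach requires considering z = 4 as a separate case.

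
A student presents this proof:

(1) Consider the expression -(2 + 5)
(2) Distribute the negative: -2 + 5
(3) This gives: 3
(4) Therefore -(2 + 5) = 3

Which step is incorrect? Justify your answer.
Step 2: Distribute the negative: -2 + 5

Step 2 incorrectly distributes the negative sign. The correct distribution is -(2 + 5) = -2 - 5 = -7. The negative must be applied to both terms, not just the first. The error treats -(2 + 5) as -2 + 5, which equals 3 instead of -7.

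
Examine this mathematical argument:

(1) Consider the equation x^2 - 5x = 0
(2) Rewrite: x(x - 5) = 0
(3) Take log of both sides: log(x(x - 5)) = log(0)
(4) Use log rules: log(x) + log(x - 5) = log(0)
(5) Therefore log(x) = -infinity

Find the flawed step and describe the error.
Step 3: Take log of both sides: log(x(x - 5)) = log(0)

Step 3 takes the logarithm of both sides, resulting in log(0) on the right side. The logarithm is only defined for positive numbers; log(0) is undefined (approaches negative infinity). This operation is invalid.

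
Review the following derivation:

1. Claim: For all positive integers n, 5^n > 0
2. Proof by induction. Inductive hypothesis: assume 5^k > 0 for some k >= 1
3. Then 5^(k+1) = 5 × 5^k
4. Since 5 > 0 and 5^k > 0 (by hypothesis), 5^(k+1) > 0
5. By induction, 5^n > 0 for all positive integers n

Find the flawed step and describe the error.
Step 5: By induction, 5^n > 0 for all positive integers n

Step 5 concludes the proof by induction, but no base case was ever established. A valid induction proof requires: (1) a base case proving 5^1 > 0, and (2) an inductive step showing IF 5^k > 0 THEN 5^(k+1) > 0. Steps 2-4 correctly establish the inductive step, but without the base case the conclusion in step 5 does not follow.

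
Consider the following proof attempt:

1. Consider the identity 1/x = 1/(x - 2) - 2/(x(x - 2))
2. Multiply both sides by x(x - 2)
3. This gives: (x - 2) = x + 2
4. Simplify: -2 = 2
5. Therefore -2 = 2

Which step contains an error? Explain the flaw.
Step 3: This gives: (x - 2) = x + 2

Step 3 makes a sign error when clearing denominators. Multiplying -2/(x(x - 2)) by x(x - 2) gives -2, not +2. The correct result is (x - 2) = x - 2, which is trivially true, not (x - 2) = x + 2. (Step 1 is a valid identity: 1/(x - 2) - 2/(x(x - 2)) = (x - 2)/(x(x - 2)) = 1/x.)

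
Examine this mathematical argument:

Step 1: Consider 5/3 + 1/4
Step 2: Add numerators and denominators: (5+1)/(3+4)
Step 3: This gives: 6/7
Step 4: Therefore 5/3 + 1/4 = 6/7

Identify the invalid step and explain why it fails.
Step 2: Add numerators and denominators: (5+1)/(3+4)

Step 2 incorrectly adds fractions by separately adding numerators and denominators. This is wrong. The correct method requires a common denominator: 5/3 + 1/4 = (5×4 + 1×3)/(3×4) = 23/12 = 23/12. The method used gives 6/7, which is different.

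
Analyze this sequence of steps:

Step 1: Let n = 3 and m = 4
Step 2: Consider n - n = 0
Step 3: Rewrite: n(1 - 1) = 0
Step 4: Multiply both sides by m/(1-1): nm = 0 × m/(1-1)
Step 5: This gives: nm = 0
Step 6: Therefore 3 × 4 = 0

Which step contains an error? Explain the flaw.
Step 4: Multiply both sides by m/(1-1): nm = 0 × m/(1-1)

Step 4 multiplies both sides by m/(1-1). However, 1-1 = 0, so this is multiplication by m/0, which is undefined. We cannot multiply by an undefined expression.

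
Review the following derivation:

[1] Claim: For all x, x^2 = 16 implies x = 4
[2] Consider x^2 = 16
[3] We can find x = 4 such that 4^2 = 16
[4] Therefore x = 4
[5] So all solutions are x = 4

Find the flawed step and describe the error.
Step 4: Therefore x = 4

Step 4 incorrectly concludes that x = 4 is the only solution. The proof shows that x = 4 is A solution (existence), but does not show it is the ONLY solution (uniqueness). In fact, x = -4 is also a solution since (-4)^2 = 16. Finding one solution doesn't prove there are no others.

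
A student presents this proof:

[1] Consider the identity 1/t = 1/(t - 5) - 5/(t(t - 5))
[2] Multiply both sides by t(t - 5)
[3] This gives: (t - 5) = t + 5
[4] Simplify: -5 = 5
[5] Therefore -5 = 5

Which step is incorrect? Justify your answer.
Step 3: This gives: (t - 5) = t + 5

Step 3 makes a sign error when clearing denominators. Multiplying -5/(t(t - 5)) by t(t - 5) gives -5, not +5. The correct result is (t - 5) = t - 5, which is trivially true, not (t - 5) = t + 5. (Step 1 is a valid identity: 1/(t - 5) - 5/(t(t - 5)) = (t - 5)/(t(t - 5)) = 1/t.)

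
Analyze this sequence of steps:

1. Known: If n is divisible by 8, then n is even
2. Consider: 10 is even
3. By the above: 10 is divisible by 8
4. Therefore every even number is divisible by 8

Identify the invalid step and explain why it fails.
Step 3: By the above: 10 is divisible by 8

Step 3 commits the fallacy of affirming the consequent. The known fact 'divisible by 8 → even' does NOT imply 'even → divisible by 8'. That would be the converse, which is false. For example, 10 is even but 10 ÷ 8 = 1.25, which is not an integer.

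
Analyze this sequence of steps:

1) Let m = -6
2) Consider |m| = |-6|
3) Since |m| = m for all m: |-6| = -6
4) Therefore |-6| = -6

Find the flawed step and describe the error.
Step 3: Since |m| = m for all m: |-6| = -6

Step 3 incorrectly states that |m| = m for all m. The correct definition is |m| = m when m >= 0, and |m| = -m when m < 0. Since -6 < 0, we have |-6| = -(-6) = 6, not -6.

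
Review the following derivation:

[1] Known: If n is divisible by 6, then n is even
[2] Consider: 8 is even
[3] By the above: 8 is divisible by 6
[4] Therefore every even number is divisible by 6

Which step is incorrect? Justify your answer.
Step 3: By the above: 8 is divisible by 6

Step 3 commits the fallacy of affirming the consequent. The known fact 'divisible by 6 → even' does NOT imply 'even → divisible by 6'. That would be the converse, which is false. For example, 8 is even but 8 ÷ 6 = 1.33, which is not an integer.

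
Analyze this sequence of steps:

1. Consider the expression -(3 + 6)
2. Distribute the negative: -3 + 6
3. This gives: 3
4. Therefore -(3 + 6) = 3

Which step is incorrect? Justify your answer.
Step 2: Distribute the negative: -3 + 6

Step 2 incorrectly distributes the negative sign. The correct distribution is -(3 + 6) = -3 - 6 = -9. The negative must be applied to both terms, not just the first. The error treats -(3 + 6) as -3 + 6, which equals 3 instead of -9.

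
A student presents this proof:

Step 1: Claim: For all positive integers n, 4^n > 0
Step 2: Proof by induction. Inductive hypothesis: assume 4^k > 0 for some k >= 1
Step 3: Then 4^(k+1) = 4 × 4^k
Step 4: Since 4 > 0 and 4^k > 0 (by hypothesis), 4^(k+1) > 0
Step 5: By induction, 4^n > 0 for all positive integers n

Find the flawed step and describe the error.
Step 5: By induction, 4^n > 0 for all positive integers n

Step 5 concludes the proof by induction, but no base case was ever established. A valid induction proof requires: (1) a base case proving 4^1 > 0, and (2) an inductive step showing IF 4^k > 0 THEN 4^(k+1) > 0. Steps 2-4 correctly establish the inductive step, but without the base case the conclusion in step 5 does not follow.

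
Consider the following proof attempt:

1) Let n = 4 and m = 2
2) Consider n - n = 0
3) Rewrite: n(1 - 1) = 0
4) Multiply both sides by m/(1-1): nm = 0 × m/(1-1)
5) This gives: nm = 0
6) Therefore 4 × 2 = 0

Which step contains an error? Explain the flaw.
Step 4: Multiply both sides by m/(1-1): nm = 0 × m/(1-1)

Step 4 multiplies both sides by m/(1-1). However, 1-1 = 0, so this is multiplication by m/0, which is undefined. We cannot multiply by an undefined expression.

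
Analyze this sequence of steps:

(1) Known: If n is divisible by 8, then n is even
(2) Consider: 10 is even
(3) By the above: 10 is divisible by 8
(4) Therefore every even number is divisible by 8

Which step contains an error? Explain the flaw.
Step 3: By the above: 10 is divisible by 8

Step 3 commits the fallacy of affirming the consequent. The known fact 'divisible by 8 → even' does NOT imply 'even → divisible by 8'. That would be the converse, which is false. For example, 10 is even but 10 ÷ 8 = 1.25, which is not an integer.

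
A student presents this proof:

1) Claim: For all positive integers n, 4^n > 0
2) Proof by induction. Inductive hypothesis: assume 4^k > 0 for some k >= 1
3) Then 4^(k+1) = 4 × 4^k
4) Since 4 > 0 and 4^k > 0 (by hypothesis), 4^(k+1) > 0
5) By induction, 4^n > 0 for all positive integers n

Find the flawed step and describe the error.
Step 5: By induction, 4^n > 0 for all positive integers n

Step 5 concludes the proof by induction, but no base case was ever established. A valid induction proof requires: (1) a base case proving 4^1 > 0, and (2) an inductive step showing IF 4^k > 0 THEN 4^(k+1) > 0. Steps 2-4 correctly establish the inductive step, but without the base case the conclusion in step 5 does not follow.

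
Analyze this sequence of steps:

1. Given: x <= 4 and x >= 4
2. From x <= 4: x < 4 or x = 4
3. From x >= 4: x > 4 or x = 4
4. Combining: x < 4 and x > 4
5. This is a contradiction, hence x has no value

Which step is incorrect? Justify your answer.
Step 4: Combining: x < 4 and x > 4

Step 4 incorrectly combines the conditions. From x <= 4 and x >= 4, the intersection is x = 4. The error treats the 'or' cases as 'and' requirements. The correct conclusion is that x = 4 is the unique solution, not that no solution exists.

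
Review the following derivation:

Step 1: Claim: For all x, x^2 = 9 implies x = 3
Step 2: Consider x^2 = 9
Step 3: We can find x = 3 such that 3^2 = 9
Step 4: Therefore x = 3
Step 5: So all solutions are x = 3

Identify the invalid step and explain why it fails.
Step 4: Therefore x = 3

Step 4 incorrectly concludes that x = 3 is the only solution. The proof shows that x = 3 is A solution (existence), but does not show it is the ONLY solution (uniqueness). In fact, x = -3 is also a solution since (-3)^2 = 9. Finding one solution doesn't prove there are no others.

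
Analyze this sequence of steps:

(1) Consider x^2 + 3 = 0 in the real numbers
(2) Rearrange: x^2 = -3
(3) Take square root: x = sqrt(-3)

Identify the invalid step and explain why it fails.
Step 3: Take square root: x = sqrt(-3)

Step 3 takes the square root of -3, which is negative. In the real number system, the square root of a negative number is undefined. The equation x^2 + 3 = 0 has no real solutions. Square roots of negative numbers only exist in the complex numbers.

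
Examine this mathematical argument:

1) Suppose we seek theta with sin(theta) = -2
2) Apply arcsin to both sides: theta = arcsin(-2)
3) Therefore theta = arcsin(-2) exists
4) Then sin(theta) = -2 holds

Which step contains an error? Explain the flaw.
Step 2: Apply arcsin to both sides: theta = arcsin(-2)

Step 2 applies arcsin to -2. However, arcsin(x) is only defined for x in [-1, 1] because sin(theta) can only produce values in that range. Since |-2| > 1, arcsin(-2) is undefined. There is no angle whose sine equals -2.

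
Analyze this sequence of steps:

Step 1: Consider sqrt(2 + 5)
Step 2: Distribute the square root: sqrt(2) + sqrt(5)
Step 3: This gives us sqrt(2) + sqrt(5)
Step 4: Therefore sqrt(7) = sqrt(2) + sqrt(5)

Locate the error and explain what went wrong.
Step 2: Distribute the square root: sqrt(2) + sqrt(5)

Step 2 incorrectly 'distributes' the square root over addition. The square root function does not distribute: sqrt(a + b) ≠ sqrt(a) + sqrt(b). In fact, sqrt(2 + 5) = sqrt(7) ≈ 2.6458, while sqrt(2) + sqrt(5) ≈ 3.6503.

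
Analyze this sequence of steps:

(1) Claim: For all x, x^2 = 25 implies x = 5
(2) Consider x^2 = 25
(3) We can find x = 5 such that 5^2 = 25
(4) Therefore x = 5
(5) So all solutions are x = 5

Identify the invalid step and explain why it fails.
Step 4: Therefore x = 5

Step 4 incorrectly concludes that x = 5 is the only solution. The proof shows that x = 5 is A solution (existence), but does not show it is the ONLY solution (uniqueness). In fact, x = -5 is also a solution since (-5)^2 = 25. Finding one solution doesn't prove there are no others.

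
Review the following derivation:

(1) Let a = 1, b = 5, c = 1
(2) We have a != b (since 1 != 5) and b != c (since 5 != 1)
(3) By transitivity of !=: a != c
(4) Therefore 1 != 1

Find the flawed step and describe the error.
Step 3: By transitivity of !=: a != c

Step 3 incorrectly applies transitivity to the '!=' relation. Transitivity states: if a R b and b R c, then a R c. However, '!=' is not transitive. Counterexample: 1 != 5 and 5 != 1, but 1 = 1 (both equal 1). Transitivity holds for relations like <, <=, =, but not for !=.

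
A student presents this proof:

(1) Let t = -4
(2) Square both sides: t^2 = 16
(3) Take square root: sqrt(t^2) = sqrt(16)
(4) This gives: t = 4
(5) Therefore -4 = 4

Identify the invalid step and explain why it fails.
Step 4: This gives: t = 4

Step 4 incorrectly states that sqrt(t^2) = t. The correct identity is sqrt(t^2) = |t|. Since t = -4 < 0, we have sqrt(t^2) = |-4| = 4, not t = -4.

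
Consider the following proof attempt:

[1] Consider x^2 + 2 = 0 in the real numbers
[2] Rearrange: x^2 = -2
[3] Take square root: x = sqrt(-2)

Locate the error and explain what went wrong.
Step 3: Take square root: x = sqrt(-2)

Step 3 takes the square root of -2, which is negative. In the real number system, the square root of a negative number is undefined. The equation x^2 + 2 = 0 has no real solutions. Square roots of negative numbers only exist in the complex numbers.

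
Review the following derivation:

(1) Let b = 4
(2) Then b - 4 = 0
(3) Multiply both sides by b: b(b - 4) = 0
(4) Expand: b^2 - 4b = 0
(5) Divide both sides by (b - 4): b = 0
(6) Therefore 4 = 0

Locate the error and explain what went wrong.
Step 5: Divide both sides by (b - 4): b = 0

Step 5 divides both sides by (b - 4). However, since b = 4, we have (b - 4) = 0. Division by zero is undefined, making this step invalid.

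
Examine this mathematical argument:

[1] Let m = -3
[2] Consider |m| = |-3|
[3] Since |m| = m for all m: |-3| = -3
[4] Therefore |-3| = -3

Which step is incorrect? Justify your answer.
Step 3: Since |m| = m for all m: |-3| = -3

Step 3 incorrectly states that |m| = m for all m. The correct definition is |m| = m when m >= 0, and |m| = -m when m < 0. Since -3 < 0, we have |-3| = -(-3) = 3, not -3.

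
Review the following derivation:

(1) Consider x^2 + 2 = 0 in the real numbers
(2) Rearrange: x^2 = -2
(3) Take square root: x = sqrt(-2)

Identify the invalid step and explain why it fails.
Step 3: Take square root: x = sqrt(-2)

Step 3 takes the square root of -2, which is negative. In the real number system, the square root of a negative number is undefined. The equation x^2 + 2 = 0 has no real solutions. Square roots of negative numbers only exist in the complex numbers.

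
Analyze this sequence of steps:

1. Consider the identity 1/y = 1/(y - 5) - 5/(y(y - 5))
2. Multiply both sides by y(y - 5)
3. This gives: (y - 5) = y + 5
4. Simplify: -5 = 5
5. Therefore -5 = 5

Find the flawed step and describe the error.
Step 3: This gives: (y - 5) = y + 5

Step 3 makes a sign error when clearing denominators. Multiplying -5/(y(y - 5)) by y(y - 5) gives -5, not +5. The correct result is (y - 5) = y - 5, which is trivially true, not (y - 5) = y + 5. (Step 1 is a valid identity: 1/(y - 5) - 5/(y(y - 5)) = (y - 5)/(y(y - 5)) = 1/y.)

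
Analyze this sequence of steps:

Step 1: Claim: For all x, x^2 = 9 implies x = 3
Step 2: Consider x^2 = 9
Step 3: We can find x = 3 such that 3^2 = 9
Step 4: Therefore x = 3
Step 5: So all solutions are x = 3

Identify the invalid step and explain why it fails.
Step 4: Therefore x = 3

Step 4 incorrectly concludes that x = 3 is the only solution. The proof shows that x = 3 is A solution (existence), but does not show it is the ONLY solution (uniqueness). In fact, x = -3 is also a solution since (-3)^2 = 9. Finding one solution doesn't prove there are no others.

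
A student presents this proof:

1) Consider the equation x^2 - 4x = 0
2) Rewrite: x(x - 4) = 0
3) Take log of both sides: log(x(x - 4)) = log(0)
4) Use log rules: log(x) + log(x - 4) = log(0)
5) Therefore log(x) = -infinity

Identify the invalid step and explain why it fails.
Step 3: Take log of both sides: log(x(x - 4)) = log(0)

Step 3 takes the logarithm of both sides, resulting in log(0) on the right side. The logarithm is only defined for positive numbers; log(0) is undefined (approaches negative infinity). This operation is invalid.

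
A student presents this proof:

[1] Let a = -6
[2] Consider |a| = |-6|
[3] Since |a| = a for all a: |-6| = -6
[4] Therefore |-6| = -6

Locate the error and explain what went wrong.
Step 3: Since |a| = a for all a: |-6| = -6

Step 3 incorrectly states that |a| = a for all a. The correct definition is |a| = a when a >= 0, and |a| = -a when a < 0. Since -6 < 0, we have |-6| = -(-6) = 6, not -6.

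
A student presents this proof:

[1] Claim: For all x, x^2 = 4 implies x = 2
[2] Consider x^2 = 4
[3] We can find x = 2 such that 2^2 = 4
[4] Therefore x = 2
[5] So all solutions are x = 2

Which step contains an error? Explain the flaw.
Step 4: Therefore x = 2

Step 4 incorrectly concludes that x = 2 is the only solution. The proof shows that x = 2 is A solution (existence), but does not show it is the ONLY solution (uniqueness). In fact, x = -2 is also a solution since (-2)^2 = 4. Finding one solution doesn't prove there are no others.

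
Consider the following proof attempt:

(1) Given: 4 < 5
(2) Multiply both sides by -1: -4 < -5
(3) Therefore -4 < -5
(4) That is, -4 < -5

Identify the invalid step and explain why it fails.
Step 2: Multiply both sides by -1: -4 < -5

Step 2 multiplies both sides by -1 but fails to reverse the inequality sign. When multiplying (or dividing) an inequality by a negative number, the direction must be reversed. Since 4 < 5, we should get -4 > -5, i.e., -4 > -5.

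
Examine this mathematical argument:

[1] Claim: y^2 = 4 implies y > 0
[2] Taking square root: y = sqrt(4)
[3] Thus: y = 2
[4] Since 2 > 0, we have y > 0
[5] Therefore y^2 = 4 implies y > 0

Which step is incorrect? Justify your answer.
Step 2: Taking square root: y = sqrt(4)

Step 2 takes the square root and assumes the positive root only. The equation y^2 = 4 actually has two solutions: y = 2 and y = -2. The proof silently assumes y > 0 without justification, then uses this assumption to conclude y > 0, which is circular. The counterexample y = -2 shows the claim is false.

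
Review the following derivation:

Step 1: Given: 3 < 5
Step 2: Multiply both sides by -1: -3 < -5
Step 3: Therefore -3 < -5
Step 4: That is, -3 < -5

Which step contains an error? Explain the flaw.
Step 2: Multiply both sides by -1: -3 < -5

Step 2 multiplies both sides by -1 but fails to reverse the inequality sign. When multiplying (or dividing) an inequality by a negative number, the direction must be reversed. Since 3 < 5, we should get -3 > -5, i.e., -3 > -5.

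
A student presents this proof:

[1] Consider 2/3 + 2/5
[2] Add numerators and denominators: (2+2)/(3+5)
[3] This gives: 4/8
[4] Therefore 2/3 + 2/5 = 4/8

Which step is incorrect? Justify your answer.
Step 2: Add numerators and denominators: (2+2)/(3+5)

Step 2 incorrectly adds fractions by separately adding numerators and denominators. This is wrong. The correct method requires a common denominator: 2/3 + 2/5 = (2×5 + 2×3)/(3×5) = 16/15 = 16/15. The method used gives 4/8, which is different.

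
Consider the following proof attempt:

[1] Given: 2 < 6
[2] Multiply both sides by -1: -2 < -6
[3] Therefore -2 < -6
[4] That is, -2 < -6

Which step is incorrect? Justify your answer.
Step 2: Multiply both sides by -1: -2 < -6

Step 2 multiplies both sides by -1 but fails to reverse the inequality sign. When multiplying (or dividing) an inequality by a negative number, the direction must be reversed. Since 2 < 6, we should get -2 > -6, i.e., -2 > -6.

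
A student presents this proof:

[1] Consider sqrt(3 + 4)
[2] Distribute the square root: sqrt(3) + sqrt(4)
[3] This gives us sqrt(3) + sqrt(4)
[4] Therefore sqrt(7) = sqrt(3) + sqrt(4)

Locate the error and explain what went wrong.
Step 2: Distribute the square root: sqrt(3) + sqrt(4)

Step 2 incorrectly 'distributes' the square root over addition. The square root function does not distribute: sqrt(a + b) ≠ sqrt(a) + sqrt(b). In fact, sqrt(3 + 4) = sqrt(7) ≈ 2.6458, while sqrt(3) + sqrt(4) ≈ 3.7321.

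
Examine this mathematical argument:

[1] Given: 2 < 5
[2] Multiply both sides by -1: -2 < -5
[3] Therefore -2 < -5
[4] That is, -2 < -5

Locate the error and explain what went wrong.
Step 2: Multiply both sides by -1: -2 < -5

Step 2 multiplies both sides by -1 but fails to reverse the inequality sign. When multiplying (or dividing) an inequality by a negative number, the direction must be reversed. Since 2 < 5, we should get -2 > -5, i.e., -2 > -5.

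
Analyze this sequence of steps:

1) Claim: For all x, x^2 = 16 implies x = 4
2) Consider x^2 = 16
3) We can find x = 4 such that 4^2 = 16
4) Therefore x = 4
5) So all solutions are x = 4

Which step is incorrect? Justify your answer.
Step 4: Therefore x = 4

Step 4 incorrectly concludes that x = 4 is the only solution. The proof shows that x = 4 is A solution (existence), but does not show it is the ONLY solution (uniqueness). In fact, x = -4 is also a solution since (-4)^2 = 16. Finding one solution doesn't prove there are no others.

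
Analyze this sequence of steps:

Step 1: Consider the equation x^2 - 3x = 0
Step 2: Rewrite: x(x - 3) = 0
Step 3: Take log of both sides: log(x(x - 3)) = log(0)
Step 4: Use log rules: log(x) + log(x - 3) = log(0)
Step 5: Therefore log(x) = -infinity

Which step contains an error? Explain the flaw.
Step 3: Take log of both sides: log(x(x - 3)) = log(0)

Step 3 takes the logarithm of both sides, resulting in log(0) on the right side. The logarithm is only defined for positive numbers; log(0) is undefined (approaches negative infinity). This operation is invalid.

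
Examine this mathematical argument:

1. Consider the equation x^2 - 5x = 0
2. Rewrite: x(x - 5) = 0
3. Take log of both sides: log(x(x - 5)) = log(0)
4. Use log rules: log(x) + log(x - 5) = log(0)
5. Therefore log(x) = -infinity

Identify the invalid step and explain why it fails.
Step 3: Take log of both sides: log(x(x - 5)) = log(0)

Step 3 takes the logarithm of both sides, resulting in log(0) on the right side. The logarithm is only defined for positive numbers; log(0) is undefined (approaches negative infinity). This operation is invalid.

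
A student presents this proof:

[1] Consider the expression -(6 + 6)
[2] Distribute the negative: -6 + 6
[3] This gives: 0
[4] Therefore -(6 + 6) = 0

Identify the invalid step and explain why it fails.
Step 2: Distribute the negative: -6 + 6

Step 2 incorrectly distributes the negative sign. The correct distribution is -(6 + 6) = -6 - 6 = -12. The negative must be applied to both terms, not just the first. The error treats -(6 + 6) as -6 + 6, which equals 0 instead of -12.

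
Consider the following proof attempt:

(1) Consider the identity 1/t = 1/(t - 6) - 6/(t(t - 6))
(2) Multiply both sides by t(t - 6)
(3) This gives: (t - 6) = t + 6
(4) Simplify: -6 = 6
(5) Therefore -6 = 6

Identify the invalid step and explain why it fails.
Step 3: This gives: (t - 6) = t + 6

Step 3 makes a sign error when clearing denominators. Multiplying -6/(t(t - 6)) by t(t - 6) gives -6, not +6. The correct result is (t - 6) = t - 6, which is trivially true, not (t - 6) = t + 6. (Step 1 is a valid identity: 1/(t - 6) - 6/(t(t - 6)) = (t - 6)/(t(t - 6)) = 1/t.)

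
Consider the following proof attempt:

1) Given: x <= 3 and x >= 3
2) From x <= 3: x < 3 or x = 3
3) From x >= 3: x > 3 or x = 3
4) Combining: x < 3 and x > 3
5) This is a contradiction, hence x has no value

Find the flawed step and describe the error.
Step 4: Combining: x < 3 and x > 3

Step 4 incorrectly combines the conditions. From x <= 3 and x >= 3, the intersection is x = 3. The error treats the 'or' cases as 'and' requirements. The correct conclusion is that x = 3 is the unique solution, not that no solution exists.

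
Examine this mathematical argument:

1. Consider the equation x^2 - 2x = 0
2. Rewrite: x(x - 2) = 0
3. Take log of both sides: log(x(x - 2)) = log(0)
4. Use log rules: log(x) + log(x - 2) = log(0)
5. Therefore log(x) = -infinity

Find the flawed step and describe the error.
Step 3: Take log of both sides: log(x(x - 2)) = log(0)

Step 3 takes the logarithm of both sides, resulting in log(0) on the right side. The logarithm is only defined for positive numbers; log(0) is undefined (approaches negative infinity). This operation is invalid.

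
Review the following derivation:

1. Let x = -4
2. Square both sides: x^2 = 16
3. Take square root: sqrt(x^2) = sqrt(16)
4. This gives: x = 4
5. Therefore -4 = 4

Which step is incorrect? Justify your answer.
Step 4: This gives: x = 4

Step 4 incorrectly states that sqrt(x^2) = x. The correct identity is sqrt(x^2) = |x|. Since x = -4 < 0, we have sqrt(x^2) = |-4| = 4, not x = -4.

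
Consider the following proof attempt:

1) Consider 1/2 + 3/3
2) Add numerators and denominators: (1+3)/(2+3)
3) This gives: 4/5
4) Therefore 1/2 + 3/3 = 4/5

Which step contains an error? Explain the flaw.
Step 2: Add numerators and denominators: (1+3)/(2+3)

Step 2 incorrectly adds fractions by separately adding numerators and denominators. This is wrong. The correct method requires a common denominator: 1/2 + 3/3 = (1×3 + 3×2)/(2×3) = 9/6 = 3/2. The method used gives 4/5, which is different.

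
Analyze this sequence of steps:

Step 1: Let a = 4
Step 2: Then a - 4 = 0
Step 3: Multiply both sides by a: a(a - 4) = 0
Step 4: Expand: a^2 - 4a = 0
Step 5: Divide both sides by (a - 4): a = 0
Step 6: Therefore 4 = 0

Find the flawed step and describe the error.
Step 5: Divide both sides by (a - 4): a = 0

Step 5 divides both sides by (a - 4). However, since a = 4, we have (a - 4) = 0. Division by zero is undefined, making this step invalid.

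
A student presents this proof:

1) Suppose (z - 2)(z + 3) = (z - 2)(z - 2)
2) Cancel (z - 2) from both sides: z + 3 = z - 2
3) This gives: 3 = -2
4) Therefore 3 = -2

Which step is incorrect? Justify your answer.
Step 2: Cancel (z - 2) from both sides: z + 3 = z - 2

Step 2 cancels (z - 2) from both sides. This is only valid if (z - 2) ≠ 0, i.e., z ≠ 2. When z = 2, both sides equal zero regardless of the other factors. The correct approach requires considering z = 2 as a separate case.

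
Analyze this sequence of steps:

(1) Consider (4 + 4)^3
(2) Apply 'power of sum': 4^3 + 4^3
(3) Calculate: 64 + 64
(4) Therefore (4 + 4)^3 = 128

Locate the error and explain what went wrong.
Step 2: Apply 'power of sum': 4^3 + 4^3

Step 2 incorrectly applies a non-existent rule '(a+b)^n = a^n + b^n'. This is false in general. The correct expansion uses the binomial theorem. The actual value is (4 + 4)^3 = 8^3 = 512, not 128.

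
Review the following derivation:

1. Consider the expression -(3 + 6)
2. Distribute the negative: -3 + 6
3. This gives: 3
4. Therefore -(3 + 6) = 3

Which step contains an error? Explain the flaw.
Step 2: Distribute the negative: -3 + 6

Step 2 incorrectly distributes the negative sign. The correct distribution is -(3 + 6) = -3 - 6 = -9. The negative must be applied to both terms, not just the first. The error treats -(3 + 6) as -3 + 6, which equals 3 instead of -9.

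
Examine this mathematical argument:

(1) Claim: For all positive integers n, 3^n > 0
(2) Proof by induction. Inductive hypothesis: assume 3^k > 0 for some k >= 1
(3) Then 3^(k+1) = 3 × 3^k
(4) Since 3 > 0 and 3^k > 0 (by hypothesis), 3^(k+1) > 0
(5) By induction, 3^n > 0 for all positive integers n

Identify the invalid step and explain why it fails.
Step 5: By induction, 3^n > 0 for all positive integers n

Step 5 concludes the proof by induction, but no base case was ever established. A valid induction proof requires: (1) a base case proving 3^1 > 0, and (2) an inductive step showing IF 3^k > 0 THEN 3^(k+1) > 0. Steps 2-4 correctly establish the inductive step, but without the base case the conclusion in step 5 does not follow.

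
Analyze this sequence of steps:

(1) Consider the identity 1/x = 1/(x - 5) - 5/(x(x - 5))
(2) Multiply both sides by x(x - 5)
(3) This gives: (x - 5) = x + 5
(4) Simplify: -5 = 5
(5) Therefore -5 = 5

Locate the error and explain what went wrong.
Step 3: This gives: (x - 5) = x + 5

Step 3 makes a sign error when clearing denominators. Multiplying -5/(x(x - 5)) by x(x - 5) gives -5, not +5. The correct result is (x - 5) = x - 5, which is trivially true, not (x - 5) = x + 5. (Step 1 is a valid identity: 1/(x - 5) - 5/(x(x - 5)) = (x - 5)/(x(x - 5)) = 1/x.)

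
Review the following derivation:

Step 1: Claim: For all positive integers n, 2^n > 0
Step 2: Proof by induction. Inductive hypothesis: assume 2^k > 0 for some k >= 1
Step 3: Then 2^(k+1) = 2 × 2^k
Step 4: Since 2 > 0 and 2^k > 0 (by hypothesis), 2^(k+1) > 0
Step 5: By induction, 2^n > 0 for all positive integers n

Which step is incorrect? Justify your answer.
Step 5: By induction, 2^n > 0 for all positive integers n

Step 5 concludes the proof by induction, but no base case was ever established. A valid induction proof requires: (1) a base case proving 2^1 > 0, and (2) an inductive step showing IF 2^k > 0 THEN 2^(k+1) > 0. Steps 2-4 correctly establish the inductive step, but without the base case the conclusion in step 5 does not follow.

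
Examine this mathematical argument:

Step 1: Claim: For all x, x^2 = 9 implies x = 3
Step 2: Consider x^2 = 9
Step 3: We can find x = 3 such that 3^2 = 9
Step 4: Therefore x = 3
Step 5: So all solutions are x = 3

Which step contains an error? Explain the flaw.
Step 4: Therefore x = 3

Step 4 incorrectly concludes that x = 3 is the only solution. The proof shows that x = 3 is A solution (existence), but does not show it is the ONLY solution (uniqueness). In fact, x = -3 is also a solution since (-3)^2 = 9. Finding one solution doesn't prove there are no others.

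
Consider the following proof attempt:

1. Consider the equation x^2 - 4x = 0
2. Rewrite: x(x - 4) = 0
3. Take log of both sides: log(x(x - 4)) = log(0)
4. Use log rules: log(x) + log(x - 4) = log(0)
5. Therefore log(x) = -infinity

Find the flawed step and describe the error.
Step 3: Take log of both sides: log(x(x - 4)) = log(0)

Step 3 takes the logarithm of both sides, resulting in log(0) on the right side. The logarithm is only defined for positive numbers; log(0) is undefined (approaches negative infinity). This operation is invalid.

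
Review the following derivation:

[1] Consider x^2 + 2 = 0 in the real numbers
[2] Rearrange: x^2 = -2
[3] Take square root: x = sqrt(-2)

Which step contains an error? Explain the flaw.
Step 3: Take square root: x = sqrt(-2)

Step 3 takes the square root of -2, which is negative. In the real number system, the square root of a negative number is undefined. The equation x^2 + 2 = 0 has no real solutions. Square roots of negative numbers only exist in the complex numbers.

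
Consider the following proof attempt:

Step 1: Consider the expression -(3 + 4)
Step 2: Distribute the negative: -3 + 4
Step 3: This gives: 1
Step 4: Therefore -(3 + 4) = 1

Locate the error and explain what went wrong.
Step 2: Distribute the negative: -3 + 4

Step 2 incorrectly distributes the negative sign. The correct distribution is -(3 + 4) = -3 - 4 = -7. The negative must be applied to both terms, not just the first. The error treats -(3 + 4) as -3 + 4, which equals 1 instead of -7.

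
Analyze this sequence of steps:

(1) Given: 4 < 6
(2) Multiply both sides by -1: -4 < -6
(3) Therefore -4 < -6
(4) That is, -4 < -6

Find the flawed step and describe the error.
Step 2: Multiply both sides by -1: -4 < -6

Step 2 multiplies both sides by -1 but fails to reverse the inequality sign. When multiplying (or dividing) an inequality by a negative number, the direction must be reversed. Since 4 < 6, we should get -4 > -6, i.e., -4 > -6.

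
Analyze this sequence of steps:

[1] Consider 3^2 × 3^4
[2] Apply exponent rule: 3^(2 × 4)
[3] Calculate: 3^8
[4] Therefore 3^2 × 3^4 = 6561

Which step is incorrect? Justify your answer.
Step 2: Apply exponent rule: 3^(2 × 4)

Step 2 incorrectly states that a^b × a^c = a^(b×c). The correct rule is a^b × a^c = a^(b+c). The actual value is 3^2 × 3^4 = 3^6 = 729, not 3^8 = 6561.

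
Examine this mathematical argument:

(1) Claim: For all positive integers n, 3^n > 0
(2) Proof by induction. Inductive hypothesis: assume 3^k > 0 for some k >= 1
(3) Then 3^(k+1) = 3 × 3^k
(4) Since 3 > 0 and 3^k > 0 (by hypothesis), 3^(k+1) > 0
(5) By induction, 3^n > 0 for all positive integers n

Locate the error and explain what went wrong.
Step 5: By induction, 3^n > 0 for all positive integers n

Step 5 concludes the proof by induction, but no base case was ever established. A valid induction proof requires: (1) a base case proving 3^1 > 0, and (2) an inductive step showing IF 3^k > 0 THEN 3^(k+1) > 0. Steps 2-4 correctly establish the inductive step, but without the base case the conclusion in step 5 does not follow.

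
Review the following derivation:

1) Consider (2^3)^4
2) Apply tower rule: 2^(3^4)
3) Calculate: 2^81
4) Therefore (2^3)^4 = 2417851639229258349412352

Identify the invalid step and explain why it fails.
Step 2: Apply tower rule: 2^(3^4)

Step 2 incorrectly states that (a^b)^c = a^(b^c). The correct rule is (a^b)^c = a^(b×c). The actual value is (2^3)^4 = 2^12 = 4096, not 2^81 = 2417851639229258349412352.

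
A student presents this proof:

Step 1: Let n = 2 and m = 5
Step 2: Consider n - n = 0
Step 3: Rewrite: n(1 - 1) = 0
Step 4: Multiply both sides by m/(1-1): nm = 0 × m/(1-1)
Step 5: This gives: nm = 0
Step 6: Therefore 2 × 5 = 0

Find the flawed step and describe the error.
Step 4: Multiply both sides by m/(1-1): nm = 0 × m/(1-1)

Step 4 multiplies both sides by m/(1-1). However, 1-1 = 0, so this is multiplication by m/0, which is undefined. We cannot multiply by an undefined expression.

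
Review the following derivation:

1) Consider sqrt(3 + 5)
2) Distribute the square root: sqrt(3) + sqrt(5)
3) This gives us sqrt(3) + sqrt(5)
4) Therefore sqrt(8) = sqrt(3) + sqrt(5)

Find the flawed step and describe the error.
Step 2: Distribute the square root: sqrt(3) + sqrt(5)

Step 2 incorrectly 'distributes' the square root over addition. The square root function does not distribute: sqrt(a + b) ≠ sqrt(a) + sqrt(b). In fact, sqrt(3 + 5) = sqrt(8) ≈ 2.8284, while sqrt(3) + sqrt(5) ≈ 3.9681.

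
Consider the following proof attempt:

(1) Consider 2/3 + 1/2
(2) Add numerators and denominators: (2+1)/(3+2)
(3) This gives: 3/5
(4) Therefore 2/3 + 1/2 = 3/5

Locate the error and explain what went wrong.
Step 2: Add numerators and denominators: (2+1)/(3+2)

Step 2 incorrectly adds fractions by separately adding numerators and denominators. This is wrong. The correct method requires a common denominator: 2/3 + 1/2 = (2×2 + 1×3)/(3×2) = 7/6 = 7/6. The method used gives 3/5, which is different.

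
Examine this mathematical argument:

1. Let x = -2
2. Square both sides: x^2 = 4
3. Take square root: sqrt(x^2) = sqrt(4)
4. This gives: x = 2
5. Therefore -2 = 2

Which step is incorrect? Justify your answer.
Step 4: This gives: x = 2

Step 4 incorrectly states that sqrt(x^2) = x. The correct identity is sqrt(x^2) = |x|. Since x = -2 < 0, we have sqrt(x^2) = |-2| = 2, not x = -2.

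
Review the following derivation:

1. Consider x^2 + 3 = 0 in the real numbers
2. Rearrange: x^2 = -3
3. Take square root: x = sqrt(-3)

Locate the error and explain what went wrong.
Step 3: Take square root: x = sqrt(-3)

Step 3 takes the square root of -3, which is negative. In the real number system, the square root of a negative number is undefined. The equation x^2 + 3 = 0 has no real solutions. Square roots of negative numbers only exist in the complex numbers.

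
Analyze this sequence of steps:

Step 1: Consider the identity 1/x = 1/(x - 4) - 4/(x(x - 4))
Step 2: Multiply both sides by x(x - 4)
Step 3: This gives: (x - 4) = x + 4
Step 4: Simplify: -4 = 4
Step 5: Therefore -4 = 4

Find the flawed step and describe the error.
Step 3: This gives: (x - 4) = x + 4

Step 3 makes a sign error when clearing denominators. Multiplying -4/(x(x - 4)) by x(x - 4) gives -4, not +4. The correct result is (x - 4) = x - 4, which is trivially true, not (x - 4) = x + 4. (Step 1 is a valid identity: 1/(x - 4) - 4/(x(x - 4)) = (x - 4)/(x(x - 4)) = 1/x.)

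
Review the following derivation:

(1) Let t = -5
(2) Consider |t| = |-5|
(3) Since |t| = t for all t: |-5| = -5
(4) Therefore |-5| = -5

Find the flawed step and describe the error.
Step 3: Since |t| = t for all t: |-5| = -5

Step 3 incorrectly states that |t| = t for all t. The correct definition is |t| = t when t >= 0, and |t| = -t when t < 0. Since -5 < 0, we have |-5| = -(-5) = 5, not -5.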